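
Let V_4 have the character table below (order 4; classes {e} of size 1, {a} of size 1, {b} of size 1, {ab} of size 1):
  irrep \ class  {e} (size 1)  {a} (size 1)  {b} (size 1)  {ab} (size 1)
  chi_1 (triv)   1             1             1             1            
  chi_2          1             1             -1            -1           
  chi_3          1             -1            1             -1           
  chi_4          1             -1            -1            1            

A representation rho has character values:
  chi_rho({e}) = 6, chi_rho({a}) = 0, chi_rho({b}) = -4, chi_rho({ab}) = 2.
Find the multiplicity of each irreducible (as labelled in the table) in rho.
Multiplicities: chi_1: 1, chi_2: 2, chi_3: 0, chi_4: 3.

Proof sketch: Use <chi_rho, chi> = (1/|G|) sum_C |C| * chi_rho(C) * conj(chi(C)) with |G| = 4 for each irreducible chi in the table:
  <chi_rho, chi_1> = (1/4)[1*(6)*conj(1) + 1*(0)*conj(1) + 1*(-4)*conj(1) + 1*(2)*conj(1)]
      = (1/4)[(6) + (0) + (-4) + (2)] = 4/4 = 1
  <chi_rho, chi_2> = (1/4)[1*(6)*conj(1) + 1*(0)*conj(1) + 1*(-4)*conj(-1) + 1*(2)*conj(-1)]
      = (1/4)[(6) + (0) + (4) + (-2)] = 8/4 = 2
  <chi_rho, chi_3> = (1/4)[1*(6)*conj(1) + 1*(0)*conj(-1) + 1*(-4)*conj(1) + 1*(2)*conj(-1)]
      = (1/4)[(6) + (0) + (-4) + (-2)] = 0/4 = 0
  <chi_rho, chi_4> = (1/4)[1*(6)*conj(1) + 1*(0)*conj(-1) + 1*(-4)*conj(-1) + 1*(2)*conj(1)]
      = (1/4)[(6) + (0) + (4) + (2)] = 12/4 = 3
Dimension check: dim(rho) = sum (mult * dim) = 1*1 + 2*1 + 0*1 + 3*1 = 6 = chi_rho(e) = 6.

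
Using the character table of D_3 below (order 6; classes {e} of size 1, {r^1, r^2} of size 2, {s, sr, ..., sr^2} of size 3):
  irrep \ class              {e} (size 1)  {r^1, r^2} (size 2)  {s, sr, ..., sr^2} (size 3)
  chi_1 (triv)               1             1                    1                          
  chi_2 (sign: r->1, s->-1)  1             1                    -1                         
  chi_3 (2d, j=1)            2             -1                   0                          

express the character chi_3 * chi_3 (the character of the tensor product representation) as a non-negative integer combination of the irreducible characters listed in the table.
chi_3 tensor chi_3 = chi_1 + chi_2 + chi_3 (all other irreducibles have multiplicity 0).

Details: The character of a tensor product is the pointwise product (chi_3 * chi_3)(C) = chi_3(C) * chi_3(C):
  {e}: (2)*(2), {r^1, r^2}: (-1)*(-1), {s, sr, ..., sr^2}: (0)*(0)
so (chi_3 * chi_3) takes values
  {e} -> 4, {r^1, r^2} -> 1, {s, sr, ..., sr^2} -> 0.
Now take the inner product of this character with each irreducible chi from the table, <chi_3*chi_3, chi> = (1/6) sum_C |C| (chi_3*chi_3)(C) conj(chi(C)):
  <chi_3*chi_3, chi_1> = (1/6)[1*(4)*conj(1) + 2*(1)*conj(1) + 3*(0)*conj(1)]
      = (1/6)[(4) + (2) + (0)] = 6/6 = 1
  <chi_3*chi_3, chi_2> = (1/6)[1*(4)*conj(1) + 2*(1)*conj(1) + 3*(0)*conj(-1)]
      = (1/6)[(4) + (2) + (0)] = 6/6 = 1
  <chi_3*chi_3, chi_3> = (1/6)[1*(4)*conj(2) + 2*(1)*conj(-1) + 3*(0)*conj(0)]
      = (1/6)[(8) + (-2) + (0)] = 6/6 = 1
Hence the multiplicities are chi_1: 1, chi_2: 1, chi_3: 1. Dimension check: dim(chi_3)*dim(chi_3) = 2*2 = 4 and sum (mult * dim) = 1*1 + 1*1 + 1*2 = 4.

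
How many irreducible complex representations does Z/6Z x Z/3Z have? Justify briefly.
18

Reasoning: The number of irreducible complex representations of a finite group equals its number of conjugacy classes. Z/6Z x Z/3Z is abelian of order 18, so every element is its own conjugacy class: 18 classes, so Z/6Z x Z/3Z (order 18) has exactly 18 irreducible complex representations.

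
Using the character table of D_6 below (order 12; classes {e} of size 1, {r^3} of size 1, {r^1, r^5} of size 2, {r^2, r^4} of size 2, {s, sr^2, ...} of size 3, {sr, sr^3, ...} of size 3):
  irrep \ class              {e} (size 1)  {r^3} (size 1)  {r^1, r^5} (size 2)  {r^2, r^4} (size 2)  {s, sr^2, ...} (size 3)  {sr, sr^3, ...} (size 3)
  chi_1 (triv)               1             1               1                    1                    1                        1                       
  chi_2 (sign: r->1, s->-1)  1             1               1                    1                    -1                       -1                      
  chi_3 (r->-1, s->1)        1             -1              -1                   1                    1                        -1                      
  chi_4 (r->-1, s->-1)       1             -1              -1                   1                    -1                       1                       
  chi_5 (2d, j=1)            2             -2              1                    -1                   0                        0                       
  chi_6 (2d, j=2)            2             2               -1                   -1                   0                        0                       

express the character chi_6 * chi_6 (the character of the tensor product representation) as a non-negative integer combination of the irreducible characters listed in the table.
chi_6 tensor chi_6 = chi_1 + chi_2 + chi_6 (all other irreducibles have multiplicity 0).

Why: The character of a tensor product is the pointwise product (chi_6 * chi_6)(C) = chi_6(C) * chi_6(C):
  {e}: (2)*(2), {r^3}: (2)*(2), {r^1, r^5}: (-1)*(-1), {r^2, r^4}: (-1)*(-1), {s, sr^2, ...}: (0)*(0), {sr, sr^3, ...}: (0)*(0)
so (chi_6 * chi_6) takes values
  {e} -> 4, {r^3} -> 4, {r^1, r^5} -> 1, {r^2, r^4} -> 1, {s, sr^2, ...} -> 0, {sr, sr^3, ...} -> 0.
Now take the inner product of this character with each irreducible chi from the table, <chi_6*chi_6, chi> = (1/12) sum_C |C| (chi_6*chi_6)(C) conj(chi(C)):
  <chi_6*chi_6, chi_1> = (1/12)[1*(4)*conj(1) + 1*(4)*conj(1) + 2*(1)*conj(1) + 2*(1)*conj(1) + 3*(0)*conj(1) + 3*(0)*conj(1)]
      = (1/12)[(4) + (4) + (2) + (2) + (0) + (0)] = 12/12 = 1
  <chi_6*chi_6, chi_2> = (1/12)[1*(4)*conj(1) + 1*(4)*conj(1) + 2*(1)*conj(1) + 2*(1)*conj(1) + 3*(0)*conj(-1) + 3*(0)*conj(-1)]
      = (1/12)[(4) + (4) + (2) + (2) + (0) + (0)] = 12/12 = 1
  <chi_6*chi_6, chi_3> = (1/12)[1*(4)*conj(1) + 1*(4)*conj(-1) + 2*(1)*conj(-1) + 2*(1)*conj(1) + 3*(0)*conj(1) + 3*(0)*conj(-1)]
      = (1/12)[(4) + (-4) + (-2) + (2) + (0) + (0)] = 0/12 = 0
  <chi_6*chi_6, chi_4> = (1/12)[1*(4)*conj(1) + 1*(4)*conj(-1) + 2*(1)*conj(-1) + 2*(1)*conj(1) + 3*(0)*conj(-1) + 3*(0)*conj(1)]
      = (1/12)[(4) + (-4) + (-2) + (2) + (0) + (0)] = 0/12 = 0
  <chi_6*chi_6, chi_5> = (1/12)[1*(4)*conj(2) + 1*(4)*conj(-2) + 2*(1)*conj(1) + 2*(1)*conj(-1) + 3*(0)*conj(0) + 3*(0)*conj(0)]
      = (1/12)[(8) + (-8) + (2) + (-2) + (0) + (0)] = 0/12 = 0
  <chi_6*chi_6, chi_6> = (1/12)[1*(4)*conj(2) + 1*(4)*conj(2) + 2*(1)*conj(-1) + 2*(1)*conj(-1) + 3*(0)*conj(0) + 3*(0)*conj(0)]
      = (1/12)[(8) + (8) + (-2) + (-2) + (0) + (0)] = 12/12 = 1
Hence the multiplicities are chi_1: 1, chi_2: 1, chi_6: 1. Dimension check: dim(chi_6)*dim(chi_6) = 2*2 = 4 and sum (mult * dim) = 1*1 + 1*1 + 1*2 = 4.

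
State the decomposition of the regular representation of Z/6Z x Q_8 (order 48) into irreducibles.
Each irreducible V_i of dimension d_i appears with multiplicity d_i, i.e. rho_reg = (direct sum over all irreducibles V_i) d_i V_i. The irreducible dimensions for Z/6Z x Q_8 are 1, 1, 1, 1, 1, 1, 1, 1, 1, 1, 1, 1, 1, 1, 1, 1, 1, 1, 1, 1, 1, 1, 1, 1, 2, 2, 2, 2, 2, 2: 24 irreducibles of dimension 1, each with multiplicity 1; 6 irreducibles of dimension 2, each with multiplicity 2. Total dimension 24*1*1 + 6*2*2 = 48 = |G|.

Derivation: General theorem: in the regular representation of a finite group G, each irreducible appears with multiplicity equal to its dimension. Check: dim(rho_reg) = sum d_i^2 = 1 + 1 + 1 + 1 + 1 + 1 + 1 + 1 + 1 + 1 + 1 + 1 + 1 + 1 + 1 + 1 + 1 + 1 + 1 + 1 + 1 + 1 + 1 + 1 + 4 + 4 + 4 + 4 + 4 + 4 = 48 = |G|.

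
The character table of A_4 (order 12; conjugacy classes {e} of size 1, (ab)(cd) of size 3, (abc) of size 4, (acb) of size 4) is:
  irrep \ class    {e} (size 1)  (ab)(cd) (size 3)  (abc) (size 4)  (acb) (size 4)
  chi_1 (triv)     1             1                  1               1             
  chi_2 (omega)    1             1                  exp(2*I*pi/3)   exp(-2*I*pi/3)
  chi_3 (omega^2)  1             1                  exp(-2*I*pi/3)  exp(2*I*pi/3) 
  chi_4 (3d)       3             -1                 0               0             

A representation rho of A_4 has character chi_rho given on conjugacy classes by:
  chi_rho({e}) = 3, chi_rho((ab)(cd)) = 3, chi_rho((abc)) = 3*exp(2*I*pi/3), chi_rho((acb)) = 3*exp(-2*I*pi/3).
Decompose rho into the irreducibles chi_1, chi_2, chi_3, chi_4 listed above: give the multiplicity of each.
Multiplicities: chi_1: 0, chi_2: 3, chi_3: 0, chi_4: 0.

Proof sketch: Use <chi_rho, chi> = (1/|G|) sum_C |C| * chi_rho(C) * conj(chi(C)) with |G| = 12 for each irreducible chi in the table:
  <chi_rho, chi_1> = (1/12)[1*(3)*conj(1) + 3*(3)*conj(1) + 4*(3*exp(2*I*pi/3))*conj(1) + 4*(3*exp(-2*I*pi/3))*conj(1)]
      = (1/12)[(3) + (9) + (12*exp(2*I*pi/3)) + (12*exp(-2*I*pi/3))] = 0/12 = 0
  <chi_rho, chi_2> = (1/12)[1*(3)*conj(1) + 3*(3)*conj(1) + 4*(3*exp(2*I*pi/3))*conj(exp(2*I*pi/3)) + 4*(3*exp(-2*I*pi/3))*conj(exp(-2*I*pi/3))]
      = (1/12)[(3) + (9) + (12) + (12)] = 36/12 = 3
  <chi_rho, chi_3> = (1/12)[1*(3)*conj(1) + 3*(3)*conj(1) + 4*(3*exp(2*I*pi/3))*conj(exp(-2*I*pi/3)) + 4*(3*exp(-2*I*pi/3))*conj(exp(2*I*pi/3))]
      = (1/12)[(3) + (9) + (12*exp(-2*I*pi/3)) + (12*exp(2*I*pi/3))] = 0/12 = 0
  <chi_rho, chi_4> = (1/12)[1*(3)*conj(3) + 3*(3)*conj(-1) + 4*(3*exp(2*I*pi/3))*conj(0) + 4*(3*exp(-2*I*pi/3))*conj(0)]
      = (1/12)[(9) + (-9) + (0) + (0)] = 0/12 = 0
(Exp terms are combined using exp(i*s)*conj(exp(i*t)) = exp(i*(s-t)), and sums of them are collapsed using the identity that for every m > 1 the m distinct m-th roots of unity sum to 0, e.g. 1 + exp(2*I*pi/3) + exp(-2*I*pi/3) = 0.)
Dimension check: dim(rho) = sum (mult * dim) = 0*1 + 3*1 + 0*1 + 0*3 = 3 = chi_rho(e) = 3.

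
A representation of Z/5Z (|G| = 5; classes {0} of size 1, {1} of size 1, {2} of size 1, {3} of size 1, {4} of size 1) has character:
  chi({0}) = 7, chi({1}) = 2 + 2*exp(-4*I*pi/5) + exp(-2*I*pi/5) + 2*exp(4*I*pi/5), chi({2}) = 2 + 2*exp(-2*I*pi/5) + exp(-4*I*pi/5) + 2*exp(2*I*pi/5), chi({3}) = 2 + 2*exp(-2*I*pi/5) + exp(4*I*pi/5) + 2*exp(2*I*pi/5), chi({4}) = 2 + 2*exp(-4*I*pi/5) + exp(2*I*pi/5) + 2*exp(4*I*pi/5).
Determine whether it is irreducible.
Not irreducible (reducible): <chi, chi> = 13 > 1.

Why: <chi, chi> = (1/|G|) sum_C |C| * |chi(C)|^2 = (1/5)[1*|7|^2 + 1*|2 + 2*exp(-4*I*pi/5) + exp(-2*I*pi/5) + 2*exp(4*I*pi/5)|^2 + 1*|2 + 2*exp(-2*I*pi/5) + exp(-4*I*pi/5) + 2*exp(2*I*pi/5)|^2 + 1*|2 + 2*exp(-2*I*pi/5) + exp(4*I*pi/5) + 2*exp(2*I*pi/5)|^2 + 1*|2 + 2*exp(-4*I*pi/5) + exp(2*I*pi/5) + 2*exp(4*I*pi/5)|^2]
  = (1/5)[(49) + (13 + 8*exp(-2*I*pi/5) + 10*exp(-4*I*pi/5) + 10*exp(4*I*pi/5) + 8*exp(2*I*pi/5)) + (13 + 10*exp(-2*I*pi/5) + 8*exp(-4*I*pi/5) + 8*exp(4*I*pi/5) + 10*exp(2*I*pi/5)) + (13 + 10*exp(-2*I*pi/5) + 8*exp(-4*I*pi/5) + 8*exp(4*I*pi/5) + 10*exp(2*I*pi/5)) + (13 + 8*exp(-2*I*pi/5) + 10*exp(-4*I*pi/5) + 10*exp(4*I*pi/5) + 8*exp(2*I*pi/5))] = 65/5 = 13.
(Exp terms are combined using exp(i*s)*conj(exp(i*t)) = exp(i*(s-t)), and sums of them are collapsed using the identity that for every m > 1 the m distinct m-th roots of unity sum to 0, e.g. 1 + exp(2*I*pi/3) + exp(-2*I*pi/3) = 0.)
A character is irreducible iff <chi, chi> = 1, so this representation is reducible.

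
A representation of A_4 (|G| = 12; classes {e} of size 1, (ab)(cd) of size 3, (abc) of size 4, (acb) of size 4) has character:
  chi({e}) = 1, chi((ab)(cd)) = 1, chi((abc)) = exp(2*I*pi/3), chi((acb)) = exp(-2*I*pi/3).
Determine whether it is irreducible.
Irreducible: <chi, chi> = 1.

Working: <chi, chi> = (1/|G|) sum_C |C| * |chi(C)|^2 = (1/12)[1*|1|^2 + 3*|1|^2 + 4*|exp(2*I*pi/3)|^2 + 4*|exp(-2*I*pi/3)|^2]
  = (1/12)[(1) + (3) + (4) + (4)] = 12/12 = 1.
(Exp terms are combined using exp(i*s)*conj(exp(i*t)) = exp(i*(s-t)), and sums of them are collapsed using the identity that for every m > 1 the m distinct m-th roots of unity sum to 0, e.g. 1 + exp(2*I*pi/3) + exp(-2*I*pi/3) = 0.)
A character is irreducible iff <chi, chi> = 1, so this representation is irreducible.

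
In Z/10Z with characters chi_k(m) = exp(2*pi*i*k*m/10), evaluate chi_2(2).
chi_2(2) = zeta_10^4 = exp(4*I*pi/5)

Reasoning: chi_2(2) = zeta_10^(2*2) = zeta_10^4. Since zeta_10^10 = 1, this equals zeta_10^4 = exp(2*pi*i*4/10) = exp(4*I*pi/5).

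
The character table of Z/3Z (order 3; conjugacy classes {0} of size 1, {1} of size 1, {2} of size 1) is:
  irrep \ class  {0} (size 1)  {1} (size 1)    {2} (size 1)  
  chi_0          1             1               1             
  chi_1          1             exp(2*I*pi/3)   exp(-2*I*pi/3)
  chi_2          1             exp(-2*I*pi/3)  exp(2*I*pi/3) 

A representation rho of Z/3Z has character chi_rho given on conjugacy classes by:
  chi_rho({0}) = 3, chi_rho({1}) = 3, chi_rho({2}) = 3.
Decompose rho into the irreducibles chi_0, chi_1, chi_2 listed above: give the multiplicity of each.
Multiplicities: chi_0: 3, chi_1: 0, chi_2: 0.

Explanation: Use <chi_rho, chi> = (1/|G|) sum_C |C| * chi_rho(C) * conj(chi(C)) with |G| = 3 for each irreducible chi in the table:
  <chi_rho, chi_0> = (1/3)[1*(3)*conj(1) + 1*(3)*conj(1) + 1*(3)*conj(1)]
      = (1/3)[(3) + (3) + (3)] = 9/3 = 3
  <chi_rho, chi_1> = (1/3)[1*(3)*conj(1) + 1*(3)*conj(exp(2*I*pi/3)) + 1*(3)*conj(exp(-2*I*pi/3))]
      = (1/3)[(3) + (3*exp(-2*I*pi/3)) + (3*exp(2*I*pi/3))] = 0/3 = 0
  <chi_rho, chi_2> = (1/3)[1*(3)*conj(1) + 1*(3)*conj(exp(-2*I*pi/3)) + 1*(3)*conj(exp(2*I*pi/3))]
      = (1/3)[(3) + (3*exp(2*I*pi/3)) + (3*exp(-2*I*pi/3))] = 0/3 = 0
(Exp terms are combined using exp(i*s)*conj(exp(i*t)) = exp(i*(s-t)), and sums of them are collapsed using the identity that for every m > 1 the m distinct m-th roots of unity sum to 0, e.g. 1 + exp(2*I*pi/3) + exp(-2*I*pi/3) = 0.)
Dimension check: dim(rho) = sum (mult * dim) = 3*1 + 0*1 + 0*1 = 3 = chi_rho(e) = 3.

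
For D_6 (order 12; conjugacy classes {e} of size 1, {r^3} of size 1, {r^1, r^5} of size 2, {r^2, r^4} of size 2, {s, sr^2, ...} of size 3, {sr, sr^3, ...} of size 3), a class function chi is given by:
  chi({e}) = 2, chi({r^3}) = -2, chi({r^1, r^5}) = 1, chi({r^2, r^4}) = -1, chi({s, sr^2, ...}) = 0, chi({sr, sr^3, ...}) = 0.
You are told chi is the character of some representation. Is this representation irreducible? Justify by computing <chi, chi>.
Irreducible: <chi, chi> = 1.

Derivation: <chi, chi> = (1/|G|) sum_C |C| * |chi(C)|^2 = (1/12)[1*|2|^2 + 1*|-2|^2 + 2*|1|^2 + 2*|-1|^2 + 3*|0|^2 + 3*|0|^2]
  = (1/12)[(4) + (4) + (2) + (2) + (0) + (0)] = 12/12 = 1.
A character is irreducible iff <chi, chi> = 1, so this representation is irreducible.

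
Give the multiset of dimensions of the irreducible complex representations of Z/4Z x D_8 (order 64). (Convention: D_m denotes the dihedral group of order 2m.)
Dimensions: 1, 1, 1, 1, 1, 1, 1, 1, 1, 1, 1, 1, 1, 1, 1, 1, 2, 2, 2, 2, 2, 2, 2, 2, 2, 2, 2, 2

Why: There are 28 irreducibles (= number of conjugacy classes). Their dimensions d_i satisfy sum d_i^2 = |G| = 64: 1 + 1 + 1 + 1 + 1 + 1 + 1 + 1 + 1 + 1 + 1 + 1 + 1 + 1 + 1 + 1 + 4 + 4 + 4 + 4 + 4 + 4 + 4 + 4 + 4 + 4 + 4 + 4 = 64. (For the product with Z/4Z: each of the 4 1-dim characters of Z/4Z tensors with each irrep of D_8, giving 4 copies of each D_8-dimension.)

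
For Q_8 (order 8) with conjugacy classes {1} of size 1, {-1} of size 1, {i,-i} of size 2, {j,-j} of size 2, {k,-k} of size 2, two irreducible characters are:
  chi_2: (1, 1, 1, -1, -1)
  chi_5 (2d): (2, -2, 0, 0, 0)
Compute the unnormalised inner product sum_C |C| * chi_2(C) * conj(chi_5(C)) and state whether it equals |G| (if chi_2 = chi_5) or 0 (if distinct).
Sum = 0; so <chi_2, chi_5> = 0 (distinct irreducibles are orthogonal).

Proof sketch: Compute term by term over conjugacy classes (|C| * chi_2(C) * conj(chi_5(C))):
  1*(1)*conj(2) + 1*(1)*conj(-2) + 2*(1)*conj(0) + 2*(-1)*conj(0) + 2*(-1)*conj(0)
  = (2) + (-2) + (0) + (0) + (0)
  = 0.
Dividing by |G| = 8 gives 0/8 = 0, matching the row-orthogonality relation <chi_2, chi_5> = [chi_2 = chi_5].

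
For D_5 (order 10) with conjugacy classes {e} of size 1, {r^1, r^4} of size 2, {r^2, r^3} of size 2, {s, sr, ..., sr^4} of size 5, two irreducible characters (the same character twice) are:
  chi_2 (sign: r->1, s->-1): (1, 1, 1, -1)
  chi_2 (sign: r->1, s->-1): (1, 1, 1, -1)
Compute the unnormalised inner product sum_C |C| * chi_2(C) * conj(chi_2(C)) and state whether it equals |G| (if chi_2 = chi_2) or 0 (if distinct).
Sum = 10 = |G| = 10; so <chi_2, chi_2> = 1 (norm-1 confirms irreducibility).

Reasoning: Compute term by term over conjugacy classes (|C| * chi_2(C) * conj(chi_2(C))):
  1*(1)*conj(1) + 2*(1)*conj(1) + 2*(1)*conj(1) + 5*(-1)*conj(-1)
  = (1) + (2) + (2) + (5)
  = 10.
Dividing by |G| = 10 gives 10/10 = 1, matching the row-orthogonality relation <chi_2, chi_2> = [chi_2 = chi_2].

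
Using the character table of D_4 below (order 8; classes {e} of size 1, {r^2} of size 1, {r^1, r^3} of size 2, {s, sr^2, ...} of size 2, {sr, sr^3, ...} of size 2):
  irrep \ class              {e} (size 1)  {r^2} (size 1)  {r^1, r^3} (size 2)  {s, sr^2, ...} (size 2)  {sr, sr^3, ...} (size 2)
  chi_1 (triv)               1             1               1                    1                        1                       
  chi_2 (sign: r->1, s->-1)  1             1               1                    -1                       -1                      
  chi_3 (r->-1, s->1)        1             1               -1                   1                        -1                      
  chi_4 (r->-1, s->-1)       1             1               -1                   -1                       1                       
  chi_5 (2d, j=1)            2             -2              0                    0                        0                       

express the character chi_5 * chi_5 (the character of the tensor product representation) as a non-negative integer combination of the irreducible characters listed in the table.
chi_5 tensor chi_5 = chi_1 + chi_2 + chi_3 + chi_4 (all other irreducibles have multiplicity 0).

Proof sketch: The character of a tensor product is the pointwise product (chi_5 * chi_5)(C) = chi_5(C) * chi_5(C):
  {e}: (2)*(2), {r^2}: (-2)*(-2), {r^1, r^3}: (0)*(0), {s, sr^2, ...}: (0)*(0), {sr, sr^3, ...}: (0)*(0)
so (chi_5 * chi_5) takes values
  {e} -> 4, {r^2} -> 4, {r^1, r^3} -> 0, {s, sr^2, ...} -> 0, {sr, sr^3, ...} -> 0.
Now take the inner product of this character with each irreducible chi from the table, <chi_5*chi_5, chi> = (1/8) sum_C |C| (chi_5*chi_5)(C) conj(chi(C)):
  <chi_5*chi_5, chi_1> = (1/8)[1*(4)*conj(1) + 1*(4)*conj(1) + 2*(0)*conj(1) + 2*(0)*conj(1) + 2*(0)*conj(1)]
      = (1/8)[(4) + (4) + (0) + (0) + (0)] = 8/8 = 1
  <chi_5*chi_5, chi_2> = (1/8)[1*(4)*conj(1) + 1*(4)*conj(1) + 2*(0)*conj(1) + 2*(0)*conj(-1) + 2*(0)*conj(-1)]
      = (1/8)[(4) + (4) + (0) + (0) + (0)] = 8/8 = 1
  <chi_5*chi_5, chi_3> = (1/8)[1*(4)*conj(1) + 1*(4)*conj(1) + 2*(0)*conj(-1) + 2*(0)*conj(1) + 2*(0)*conj(-1)]
      = (1/8)[(4) + (4) + (0) + (0) + (0)] = 8/8 = 1
  <chi_5*chi_5, chi_4> = (1/8)[1*(4)*conj(1) + 1*(4)*conj(1) + 2*(0)*conj(-1) + 2*(0)*conj(-1) + 2*(0)*conj(1)]
      = (1/8)[(4) + (4) + (0) + (0) + (0)] = 8/8 = 1
  <chi_5*chi_5, chi_5> = (1/8)[1*(4)*conj(2) + 1*(4)*conj(-2) + 2*(0)*conj(0) + 2*(0)*conj(0) + 2*(0)*conj(0)]
      = (1/8)[(8) + (-8) + (0) + (0) + (0)] = 0/8 = 0
Hence the multiplicities are chi_1: 1, chi_2: 1, chi_3: 1, chi_4: 1. Dimension check: dim(chi_5)*dim(chi_5) = 2*2 = 4 and sum (mult * dim) = 1*1 + 1*1 + 1*1 + 1*1 = 4.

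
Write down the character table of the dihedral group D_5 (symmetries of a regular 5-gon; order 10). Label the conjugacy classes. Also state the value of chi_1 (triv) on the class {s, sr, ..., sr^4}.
Conjugacy classes: {e} of size 1, {r^1, r^4} of size 2, {r^2, r^3} of size 2, {s, sr, ..., sr^4} of size 5.
Character table:
  irrep \ class              {e} (size 1)  {r^1, r^4} (size 2)  {r^2, r^3} (size 2)  {s, sr, ..., sr^4} (size 5)
  chi_1 (triv)               1             1                    1                    1                          
  chi_2 (sign: r->1, s->-1)  1             1                    1                    -1                         
  chi_3 (2d, j=1)            2             -1/2 + sqrt(5)/2     -sqrt(5)/2 - 1/2     0                          
  chi_4 (2d, j=2)            2             -sqrt(5)/2 - 1/2     -1/2 + sqrt(5)/2     0                          

Spot check: chi_1 (triv) on {s, sr, ..., sr^4} = 1.

Working: D_5 has order 2*5 = 10 with 4 conjugacy classes, hence 4 irreducibles. Sum of squared dims 1 + 1 + 4 + 4 = 10 = |G|. Linear characters come from the abelianisation; the 2-dimensional irreps have character r^k -> 2*cos(2*pi*j*k/5), reflections -> 0.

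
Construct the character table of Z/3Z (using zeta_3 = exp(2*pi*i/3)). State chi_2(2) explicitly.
Character table of Z/3Z (irreps indexed chi_0,...,chi_2 with chi_k(m) = zeta_3^(k*m), zeta_3 = exp(2*pi*i/3)):
  irrep \ class  {0} (size 1)  {1} (size 1)    {2} (size 1)  
  chi_0          1             1               1             
  chi_1          1             exp(2*I*pi/3)   exp(-2*I*pi/3)
  chi_2          1             exp(-2*I*pi/3)  exp(2*I*pi/3) 

Spot check: chi_2(2) = zeta_3^(2*2) = zeta_3^4 = exp(2*I*pi/3).

Z/3Z is abelian, so all 3 irreducible complex representations are 1-dimensional. They are given by chi_k(m) = zeta_3^(k*m) for k = 0,...,2. Row orthogonality: sum_m chi_k(m) conj(chi_l(m)) = 3 * [k = l].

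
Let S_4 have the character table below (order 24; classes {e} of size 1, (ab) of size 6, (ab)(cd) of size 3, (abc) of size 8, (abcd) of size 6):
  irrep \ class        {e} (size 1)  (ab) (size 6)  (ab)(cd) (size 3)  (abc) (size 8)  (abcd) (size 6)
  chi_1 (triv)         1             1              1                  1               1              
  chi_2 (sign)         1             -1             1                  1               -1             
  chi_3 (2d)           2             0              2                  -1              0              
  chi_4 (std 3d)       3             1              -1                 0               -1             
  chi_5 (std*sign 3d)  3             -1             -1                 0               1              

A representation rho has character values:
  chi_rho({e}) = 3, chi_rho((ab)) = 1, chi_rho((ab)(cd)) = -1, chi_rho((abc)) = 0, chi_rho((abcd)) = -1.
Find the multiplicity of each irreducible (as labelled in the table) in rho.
Multiplicities: chi_1: 0, chi_2: 0, chi_3: 0, chi_4: 1, chi_5: 0.

Details: Use <chi_rho, chi> = (1/|G|) sum_C |C| * chi_rho(C) * conj(chi(C)) with |G| = 24 for each irreducible chi in the table:
  <chi_rho, chi_1> = (1/24)[1*(3)*conj(1) + 6*(1)*conj(1) + 3*(-1)*conj(1) + 8*(0)*conj(1) + 6*(-1)*conj(1)]
      = (1/24)[(3) + (6) + (-3) + (0) + (-6)] = 0/24 = 0
  <chi_rho, chi_2> = (1/24)[1*(3)*conj(1) + 6*(1)*conj(-1) + 3*(-1)*conj(1) + 8*(0)*conj(1) + 6*(-1)*conj(-1)]
      = (1/24)[(3) + (-6) + (-3) + (0) + (6)] = 0/24 = 0
  <chi_rho, chi_3> = (1/24)[1*(3)*conj(2) + 6*(1)*conj(0) + 3*(-1)*conj(2) + 8*(0)*conj(-1) + 6*(-1)*conj(0)]
      = (1/24)[(6) + (0) + (-6) + (0) + (0)] = 0/24 = 0
  <chi_rho, chi_4> = (1/24)[1*(3)*conj(3) + 6*(1)*conj(1) + 3*(-1)*conj(-1) + 8*(0)*conj(0) + 6*(-1)*conj(-1)]
      = (1/24)[(9) + (6) + (3) + (0) + (6)] = 24/24 = 1
  <chi_rho, chi_5> = (1/24)[1*(3)*conj(3) + 6*(1)*conj(-1) + 3*(-1)*conj(-1) + 8*(0)*conj(0) + 6*(-1)*conj(1)]
      = (1/24)[(9) + (-6) + (3) + (0) + (-6)] = 0/24 = 0
Dimension check: dim(rho) = sum (mult * dim) = 0*1 + 0*1 + 0*2 + 1*3 + 0*3 = 3 = chi_rho(e) = 3.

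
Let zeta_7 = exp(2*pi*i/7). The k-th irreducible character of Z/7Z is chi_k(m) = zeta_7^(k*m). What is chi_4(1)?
chi_4(1) = zeta_7^4 = exp(-6*I*pi/7)

Reasoning: chi_4(1) = zeta_7^(4*1) = zeta_7^4. Since zeta_7^7 = 1, this equals zeta_7^4 = exp(2*pi*i*4/7) = exp(-6*I*pi/7).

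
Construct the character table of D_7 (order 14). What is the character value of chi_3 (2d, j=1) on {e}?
Conjugacy classes: {e} of size 1, {r^1, r^6} of size 2, {r^2, r^5} of size 2, {r^3, r^4} of size 2, {s, sr, ..., sr^6} of size 7.
Character table:
  irrep \ class              {e} (size 1)  {r^1, r^6} (size 2)  {r^2, r^5} (size 2)  {r^3, r^4} (size 2)  {s, sr, ..., sr^6} (size 7)
  chi_1 (triv)               1             1                    1                    1                    1                          
  chi_2 (sign: r->1, s->-1)  1             1                    1                    1                    -1                         
  chi_3 (2d, j=1)            2             2*cos(2*pi/7)        -2*cos(3*pi/7)       -2*cos(pi/7)         0                          
  chi_4 (2d, j=2)            2             -2*cos(3*pi/7)       -2*cos(pi/7)         2*cos(2*pi/7)        0                          
  chi_5 (2d, j=3)            2             -2*cos(pi/7)         2*cos(2*pi/7)        -2*cos(3*pi/7)       0                          

Spot check: chi_3 (2d, j=1) on {e} = 2.

Explanation: D_7 has order 2*7 = 14 with 5 conjugacy classes, hence 5 irreducibles. Sum of squared dims 1 + 1 + 4 + 4 + 4 = 14 = |G|. Linear characters come from the abelianisation; the 2-dimensional irreps have character r^k -> 2*cos(2*pi*j*k/7), reflections -> 0.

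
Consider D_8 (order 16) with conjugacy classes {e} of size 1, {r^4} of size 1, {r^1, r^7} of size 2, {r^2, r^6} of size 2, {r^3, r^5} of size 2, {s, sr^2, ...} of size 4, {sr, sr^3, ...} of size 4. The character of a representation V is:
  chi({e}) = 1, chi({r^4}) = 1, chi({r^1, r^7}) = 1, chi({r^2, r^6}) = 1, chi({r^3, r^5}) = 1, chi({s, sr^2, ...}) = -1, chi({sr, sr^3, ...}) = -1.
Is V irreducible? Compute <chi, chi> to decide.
Irreducible: <chi, chi> = 1.

Proof sketch: <chi, chi> = (1/|G|) sum_C |C| * |chi(C)|^2 = (1/16)[1*|1|^2 + 1*|1|^2 + 2*|1|^2 + 2*|1|^2 + 2*|1|^2 + 4*|-1|^2 + 4*|-1|^2]
  = (1/16)[(1) + (1) + (2) + (2) + (2) + (4) + (4)] = 16/16 = 1.
A character is irreducible iff <chi, chi> = 1, so this representation is irreducible.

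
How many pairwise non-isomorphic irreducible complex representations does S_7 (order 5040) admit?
15

Details: The number of irreducible complex representations of a finite group equals its number of conjugacy classes. Conjugacy classes in S_7 correspond to cycle types, i.e. partitions of 7; there are p(7) = 15 of them, so S_7 (order 5040) has exactly 15 irreducible complex representations.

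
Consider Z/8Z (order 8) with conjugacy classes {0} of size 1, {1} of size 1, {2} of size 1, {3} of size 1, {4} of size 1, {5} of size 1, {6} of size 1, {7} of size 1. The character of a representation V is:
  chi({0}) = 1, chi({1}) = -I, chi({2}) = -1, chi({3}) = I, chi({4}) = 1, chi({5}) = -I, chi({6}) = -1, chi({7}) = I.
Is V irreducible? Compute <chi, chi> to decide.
Irreducible: <chi, chi> = 1.

Justification: <chi, chi> = (1/|G|) sum_C |C| * |chi(C)|^2 = (1/8)[1*|1|^2 + 1*|-I|^2 + 1*|-1|^2 + 1*|I|^2 + 1*|1|^2 + 1*|-I|^2 + 1*|-1|^2 + 1*|I|^2]
  = (1/8)[(1) + (1) + (1) + (1) + (1) + (1) + (1) + (1)] = 8/8 = 1.
(Exp terms are combined using exp(i*s)*conj(exp(i*t)) = exp(i*(s-t)), and sums of them are collapsed using the identity that for every m > 1 the m distinct m-th roots of unity sum to 0, e.g. 1 + exp(2*I*pi/3) + exp(-2*I*pi/3) = 0.)
A character is irreducible iff <chi, chi> = 1, so this representation is irreducible.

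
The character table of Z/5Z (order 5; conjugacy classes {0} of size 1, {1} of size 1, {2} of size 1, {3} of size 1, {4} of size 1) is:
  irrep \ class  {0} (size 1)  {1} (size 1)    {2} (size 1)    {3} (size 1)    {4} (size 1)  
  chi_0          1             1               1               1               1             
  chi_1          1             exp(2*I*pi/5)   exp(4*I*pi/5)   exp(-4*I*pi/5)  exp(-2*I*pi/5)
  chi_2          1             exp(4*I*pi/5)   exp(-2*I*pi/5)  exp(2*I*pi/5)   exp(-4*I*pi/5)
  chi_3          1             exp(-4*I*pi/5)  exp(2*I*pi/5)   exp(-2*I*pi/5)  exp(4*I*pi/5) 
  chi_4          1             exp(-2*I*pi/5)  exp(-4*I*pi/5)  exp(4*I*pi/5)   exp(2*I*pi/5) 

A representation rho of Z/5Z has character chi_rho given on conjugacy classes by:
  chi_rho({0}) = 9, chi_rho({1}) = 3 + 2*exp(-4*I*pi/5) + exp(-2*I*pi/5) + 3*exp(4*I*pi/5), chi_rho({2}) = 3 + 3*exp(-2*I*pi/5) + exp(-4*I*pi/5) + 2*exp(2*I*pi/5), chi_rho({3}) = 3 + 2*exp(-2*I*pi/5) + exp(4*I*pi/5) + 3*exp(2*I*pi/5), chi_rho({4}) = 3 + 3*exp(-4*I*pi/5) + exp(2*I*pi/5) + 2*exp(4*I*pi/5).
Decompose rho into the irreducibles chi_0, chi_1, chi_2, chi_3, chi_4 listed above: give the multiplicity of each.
Multiplicities: chi_0: 3, chi_1: 0, chi_2: 3, chi_3: 2, chi_4: 1.

Justification: Use <chi_rho, chi> = (1/|G|) sum_C |C| * chi_rho(C) * conj(chi(C)) with |G| = 5 for each irreducible chi in the table:
  <chi_rho, chi_0> = (1/5)[1*(9)*conj(1) + 1*(3 + 2*exp(-4*I*pi/5) + exp(-2*I*pi/5) + 3*exp(4*I*pi/5))*conj(1) + 1*(3 + 3*exp(-2*I*pi/5) + exp(-4*I*pi/5) + 2*exp(2*I*pi/5))*conj(1) + 1*(3 + 2*exp(-2*I*pi/5) + exp(4*I*pi/5) + 3*exp(2*I*pi/5))*conj(1) + 1*(3 + 3*exp(-4*I*pi/5) + exp(2*I*pi/5) + 2*exp(4*I*pi/5))*conj(1)]
      = (1/5)[(9) + (3 + 2*exp(-4*I*pi/5) + exp(-2*I*pi/5) + 3*exp(4*I*pi/5)) + (3 + 3*exp(-2*I*pi/5) + exp(-4*I*pi/5) + 2*exp(2*I*pi/5)) + (3 + 2*exp(-2*I*pi/5) + exp(4*I*pi/5) + 3*exp(2*I*pi/5)) + (3 + 3*exp(-4*I*pi/5) + exp(2*I*pi/5) + 2*exp(4*I*pi/5))] = 15/5 = 3
  <chi_rho, chi_1> = (1/5)[1*(9)*conj(1) + 1*(3 + 2*exp(-4*I*pi/5) + exp(-2*I*pi/5) + 3*exp(4*I*pi/5))*conj(exp(2*I*pi/5)) + 1*(3 + 3*exp(-2*I*pi/5) + exp(-4*I*pi/5) + 2*exp(2*I*pi/5))*conj(exp(4*I*pi/5)) + 1*(3 + 2*exp(-2*I*pi/5) + exp(4*I*pi/5) + 3*exp(2*I*pi/5))*conj(exp(-4*I*pi/5)) + 1*(3 + 3*exp(-4*I*pi/5) + exp(2*I*pi/5) + 2*exp(4*I*pi/5))*conj(exp(-2*I*pi/5))]
      = (1/5)[(9) + (3*exp(-2*I*pi/5) + exp(-4*I*pi/5) + 2*exp(4*I*pi/5) + 3*exp(2*I*pi/5)) + (2*exp(-2*I*pi/5) + 3*exp(-4*I*pi/5) + exp(2*I*pi/5) + 3*exp(4*I*pi/5)) + (3*exp(-4*I*pi/5) + exp(-2*I*pi/5) + 3*exp(4*I*pi/5) + 2*exp(2*I*pi/5)) + (3*exp(-2*I*pi/5) + 2*exp(-4*I*pi/5) + exp(4*I*pi/5) + 3*exp(2*I*pi/5))] = 0/5 = 0
  <chi_rho, chi_2> = (1/5)[1*(9)*conj(1) + 1*(3 + 2*exp(-4*I*pi/5) + exp(-2*I*pi/5) + 3*exp(4*I*pi/5))*conj(exp(4*I*pi/5)) + 1*(3 + 3*exp(-2*I*pi/5) + exp(-4*I*pi/5) + 2*exp(2*I*pi/5))*conj(exp(-2*I*pi/5)) + 1*(3 + 2*exp(-2*I*pi/5) + exp(4*I*pi/5) + 3*exp(2*I*pi/5))*conj(exp(2*I*pi/5)) + 1*(3 + 3*exp(-4*I*pi/5) + exp(2*I*pi/5) + 2*exp(4*I*pi/5))*conj(exp(-4*I*pi/5))]
      = (1/5)[(9) + (3 + 3*exp(-4*I*pi/5) + exp(4*I*pi/5) + 2*exp(2*I*pi/5)) + (3 + exp(-2*I*pi/5) + 2*exp(4*I*pi/5) + 3*exp(2*I*pi/5)) + (3 + 3*exp(-2*I*pi/5) + 2*exp(-4*I*pi/5) + exp(2*I*pi/5)) + (3 + 2*exp(-2*I*pi/5) + exp(-4*I*pi/5) + 3*exp(4*I*pi/5))] = 15/5 = 3
  <chi_rho, chi_3> = (1/5)[1*(9)*conj(1) + 1*(3 + 2*exp(-4*I*pi/5) + exp(-2*I*pi/5) + 3*exp(4*I*pi/5))*conj(exp(-4*I*pi/5)) + 1*(3 + 3*exp(-2*I*pi/5) + exp(-4*I*pi/5) + 2*exp(2*I*pi/5))*conj(exp(2*I*pi/5)) + 1*(3 + 2*exp(-2*I*pi/5) + exp(4*I*pi/5) + 3*exp(2*I*pi/5))*conj(exp(-2*I*pi/5)) + 1*(3 + 3*exp(-4*I*pi/5) + exp(2*I*pi/5) + 2*exp(4*I*pi/5))*conj(exp(4*I*pi/5))]
      = (1/5)[(9) + (2 + 3*exp(-2*I*pi/5) + exp(2*I*pi/5) + 3*exp(4*I*pi/5)) + (2 + 3*exp(-2*I*pi/5) + 3*exp(-4*I*pi/5) + exp(4*I*pi/5)) + (2 + exp(-4*I*pi/5) + 3*exp(4*I*pi/5) + 3*exp(2*I*pi/5)) + (2 + 3*exp(-4*I*pi/5) + exp(-2*I*pi/5) + 3*exp(2*I*pi/5))] = 10/5 = 2
  <chi_rho, chi_4> = (1/5)[1*(9)*conj(1) + 1*(3 + 2*exp(-4*I*pi/5) + exp(-2*I*pi/5) + 3*exp(4*I*pi/5))*conj(exp(-2*I*pi/5)) + 1*(3 + 3*exp(-2*I*pi/5) + exp(-4*I*pi/5) + 2*exp(2*I*pi/5))*conj(exp(-4*I*pi/5)) + 1*(3 + 2*exp(-2*I*pi/5) + exp(4*I*pi/5) + 3*exp(2*I*pi/5))*conj(exp(4*I*pi/5)) + 1*(3 + 3*exp(-4*I*pi/5) + exp(2*I*pi/5) + 2*exp(4*I*pi/5))*conj(exp(2*I*pi/5))]
      = (1/5)[(9) + (1 + 2*exp(-2*I*pi/5) + 3*exp(-4*I*pi/5) + 3*exp(2*I*pi/5)) + (1 + 2*exp(-4*I*pi/5) + 3*exp(4*I*pi/5) + 3*exp(2*I*pi/5)) + (1 + 3*exp(-2*I*pi/5) + 3*exp(-4*I*pi/5) + 2*exp(4*I*pi/5)) + (1 + 3*exp(-2*I*pi/5) + 3*exp(4*I*pi/5) + 2*exp(2*I*pi/5))] = 5/5 = 1
(Exp terms are combined using exp(i*s)*conj(exp(i*t)) = exp(i*(s-t)), and sums of them are collapsed using the identity that for every m > 1 the m distinct m-th roots of unity sum to 0, e.g. 1 + exp(2*I*pi/3) + exp(-2*I*pi/3) = 0.)
Dimension check: dim(rho) = sum (mult * dim) = 3*1 + 0*1 + 3*1 + 2*1 + 1*1 = 9 = chi_rho(e) = 9.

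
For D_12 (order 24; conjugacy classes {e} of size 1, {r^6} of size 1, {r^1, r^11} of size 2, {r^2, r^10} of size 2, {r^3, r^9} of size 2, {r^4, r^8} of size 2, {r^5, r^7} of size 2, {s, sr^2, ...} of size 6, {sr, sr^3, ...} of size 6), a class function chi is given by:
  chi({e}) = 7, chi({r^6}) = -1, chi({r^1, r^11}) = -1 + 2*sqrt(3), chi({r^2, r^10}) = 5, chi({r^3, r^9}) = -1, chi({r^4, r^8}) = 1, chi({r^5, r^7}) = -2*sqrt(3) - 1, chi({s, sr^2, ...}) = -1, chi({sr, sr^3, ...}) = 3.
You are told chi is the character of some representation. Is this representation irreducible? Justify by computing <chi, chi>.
Not irreducible (reducible): <chi, chi> = 9 > 1.

Proof sketch: <chi, chi> = (1/|G|) sum_C |C| * |chi(C)|^2 = (1/24)[1*|7|^2 + 1*|-1|^2 + 2*|-1 + 2*sqrt(3)|^2 + 2*|5|^2 + 2*|-1|^2 + 2*|1|^2 + 2*|-2*sqrt(3) - 1|^2 + 6*|-1|^2 + 6*|3|^2]
  = (1/24)[(49) + (1) + (26 - 8*sqrt(3)) + (50) + (2) + (2) + (8*sqrt(3) + 26) + (6) + (54)] = 216/24 = 9.
A character is irreducible iff <chi, chi> = 1, so this representation is reducible.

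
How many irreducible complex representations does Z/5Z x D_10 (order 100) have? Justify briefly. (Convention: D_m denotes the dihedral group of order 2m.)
40

Justification: The number of irreducible complex representations of a finite group equals its number of conjugacy classes. For a direct product, #classes(G x H) = #classes(G) * #classes(H). Z/5Z has 5 classes (abelian), D_10 has 8 classes, so 5 * 8 = 40, so Z/5Z x D_10 (order 100) has exactly 40 irreducible complex representations.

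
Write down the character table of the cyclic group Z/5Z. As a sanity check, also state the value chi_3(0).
Character table of Z/5Z (irreps indexed chi_0,...,chi_4 with chi_k(m) = zeta_5^(k*m), zeta_5 = exp(2*pi*i/5)):
  irrep \ class  {0} (size 1)  {1} (size 1)    {2} (size 1)    {3} (size 1)    {4} (size 1)  
  chi_0          1             1               1               1               1             
  chi_1          1             exp(2*I*pi/5)   exp(4*I*pi/5)   exp(-4*I*pi/5)  exp(-2*I*pi/5)
  chi_2          1             exp(4*I*pi/5)   exp(-2*I*pi/5)  exp(2*I*pi/5)   exp(-4*I*pi/5)
  chi_3          1             exp(-4*I*pi/5)  exp(2*I*pi/5)   exp(-2*I*pi/5)  exp(4*I*pi/5) 
  chi_4          1             exp(-2*I*pi/5)  exp(-4*I*pi/5)  exp(4*I*pi/5)   exp(2*I*pi/5) 

Spot check: chi_3(0) = zeta_5^(3*0) = zeta_5^0 = 1.

Why: Z/5Z is abelian, so all 5 irreducible complex representations are 1-dimensional. They are given by chi_k(m) = zeta_5^(k*m) for k = 0,...,4. Row orthogonality: sum_m chi_k(m) conj(chi_l(m)) = 5 * [k = l].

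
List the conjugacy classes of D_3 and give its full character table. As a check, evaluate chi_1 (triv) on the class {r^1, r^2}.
Conjugacy classes: {e} of size 1, {r^1, r^2} of size 2, {s, sr, ..., sr^2} of size 3.
Character table:
  irrep \ class              {e} (size 1)  {r^1, r^2} (size 2)  {s, sr, ..., sr^2} (size 3)
  chi_1 (triv)               1             1                    1                          
  chi_2 (sign: r->1, s->-1)  1             1                    -1                         
  chi_3 (2d, j=1)            2             -1                   0                          

Spot check: chi_1 (triv) on {r^1, r^2} = 1.

Details: D_3 has order 2*3 = 6 with 3 conjugacy classes, hence 3 irreducibles. Sum of squared dims 1 + 1 + 4 = 6 = |G|. Linear characters come from the abelianisation; the 2-dimensional irreps have character r^k -> 2*cos(2*pi*j*k/3), reflections -> 0.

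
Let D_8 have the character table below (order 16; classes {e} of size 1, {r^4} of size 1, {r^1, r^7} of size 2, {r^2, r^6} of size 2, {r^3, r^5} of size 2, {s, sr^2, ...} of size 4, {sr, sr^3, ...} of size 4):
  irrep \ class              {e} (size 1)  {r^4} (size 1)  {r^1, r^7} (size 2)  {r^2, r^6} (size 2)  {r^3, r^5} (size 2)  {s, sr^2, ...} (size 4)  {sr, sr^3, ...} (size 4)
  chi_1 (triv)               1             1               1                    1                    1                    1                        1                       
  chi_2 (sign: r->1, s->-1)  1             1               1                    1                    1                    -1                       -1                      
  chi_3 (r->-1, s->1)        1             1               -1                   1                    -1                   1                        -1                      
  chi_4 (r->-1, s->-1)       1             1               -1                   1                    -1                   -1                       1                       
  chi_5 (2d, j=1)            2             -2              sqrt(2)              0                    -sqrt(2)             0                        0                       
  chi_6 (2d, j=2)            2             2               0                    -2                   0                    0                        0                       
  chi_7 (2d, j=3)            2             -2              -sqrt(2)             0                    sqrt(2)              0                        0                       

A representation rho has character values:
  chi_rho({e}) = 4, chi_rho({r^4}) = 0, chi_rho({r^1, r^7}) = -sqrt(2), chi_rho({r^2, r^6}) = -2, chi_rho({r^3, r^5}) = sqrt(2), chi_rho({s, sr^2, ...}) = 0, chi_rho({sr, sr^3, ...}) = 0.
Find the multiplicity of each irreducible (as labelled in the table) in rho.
Multiplicities: chi_1: 0, chi_2: 0, chi_3: 0, chi_4: 0, chi_5: 0, chi_6: 1, chi_7: 1.

Working: Use <chi_rho, chi> = (1/|G|) sum_C |C| * chi_rho(C) * conj(chi(C)) with |G| = 16 for each irreducible chi in the table:
  <chi_rho, chi_1> = (1/16)[1*(4)*conj(1) + 1*(0)*conj(1) + 2*(-sqrt(2))*conj(1) + 2*(-2)*conj(1) + 2*(sqrt(2))*conj(1) + 4*(0)*conj(1) + 4*(0)*conj(1)]
      = (1/16)[(4) + (0) + (-2*sqrt(2)) + (-4) + (2*sqrt(2)) + (0) + (0)] = 0/16 = 0
  <chi_rho, chi_2> = (1/16)[1*(4)*conj(1) + 1*(0)*conj(1) + 2*(-sqrt(2))*conj(1) + 2*(-2)*conj(1) + 2*(sqrt(2))*conj(1) + 4*(0)*conj(-1) + 4*(0)*conj(-1)]
      = (1/16)[(4) + (0) + (-2*sqrt(2)) + (-4) + (2*sqrt(2)) + (0) + (0)] = 0/16 = 0
  <chi_rho, chi_3> = (1/16)[1*(4)*conj(1) + 1*(0)*conj(1) + 2*(-sqrt(2))*conj(-1) + 2*(-2)*conj(1) + 2*(sqrt(2))*conj(-1) + 4*(0)*conj(1) + 4*(0)*conj(-1)]
      = (1/16)[(4) + (0) + (2*sqrt(2)) + (-4) + (-2*sqrt(2)) + (0) + (0)] = 0/16 = 0
  <chi_rho, chi_4> = (1/16)[1*(4)*conj(1) + 1*(0)*conj(1) + 2*(-sqrt(2))*conj(-1) + 2*(-2)*conj(1) + 2*(sqrt(2))*conj(-1) + 4*(0)*conj(-1) + 4*(0)*conj(1)]
      = (1/16)[(4) + (0) + (2*sqrt(2)) + (-4) + (-2*sqrt(2)) + (0) + (0)] = 0/16 = 0
  <chi_rho, chi_5> = (1/16)[1*(4)*conj(2) + 1*(0)*conj(-2) + 2*(-sqrt(2))*conj(sqrt(2)) + 2*(-2)*conj(0) + 2*(sqrt(2))*conj(-sqrt(2)) + 4*(0)*conj(0) + 4*(0)*conj(0)]
      = (1/16)[(8) + (0) + (-4) + (0) + (-4) + (0) + (0)] = 0/16 = 0
  <chi_rho, chi_6> = (1/16)[1*(4)*conj(2) + 1*(0)*conj(2) + 2*(-sqrt(2))*conj(0) + 2*(-2)*conj(-2) + 2*(sqrt(2))*conj(0) + 4*(0)*conj(0) + 4*(0)*conj(0)]
      = (1/16)[(8) + (0) + (0) + (8) + (0) + (0) + (0)] = 16/16 = 1
  <chi_rho, chi_7> = (1/16)[1*(4)*conj(2) + 1*(0)*conj(-2) + 2*(-sqrt(2))*conj(-sqrt(2)) + 2*(-2)*conj(0) + 2*(sqrt(2))*conj(sqrt(2)) + 4*(0)*conj(0) + 4*(0)*conj(0)]
      = (1/16)[(8) + (0) + (4) + (0) + (4) + (0) + (0)] = 16/16 = 1
Dimension check: dim(rho) = sum (mult * dim) = 0*1 + 0*1 + 0*1 + 0*1 + 0*2 + 1*2 + 1*2 = 4 = chi_rho(e) = 4.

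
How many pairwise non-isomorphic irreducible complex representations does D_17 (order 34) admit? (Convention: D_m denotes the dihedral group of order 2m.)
10

Why: The number of irreducible complex representations of a finite group equals its number of conjugacy classes. D_17 has 10 conjugacy classes ((n+3)/2 for n odd), so D_17 (order 34) has exactly 10 irreducible complex representations.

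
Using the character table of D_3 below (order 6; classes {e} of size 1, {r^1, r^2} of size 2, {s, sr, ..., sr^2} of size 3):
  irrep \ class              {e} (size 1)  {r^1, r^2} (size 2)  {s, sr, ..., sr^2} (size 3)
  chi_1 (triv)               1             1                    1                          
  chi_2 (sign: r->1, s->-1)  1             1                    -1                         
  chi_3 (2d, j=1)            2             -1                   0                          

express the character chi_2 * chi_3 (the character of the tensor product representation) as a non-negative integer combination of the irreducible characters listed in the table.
chi_2 tensor chi_3 = chi_3 (all other irreducibles have multiplicity 0).

Argument: The character of a tensor product is the pointwise product (chi_2 * chi_3)(C) = chi_2(C) * chi_3(C):
  {e}: (1)*(2), {r^1, r^2}: (1)*(-1), {s, sr, ..., sr^2}: (-1)*(0)
so (chi_2 * chi_3) takes values
  {e} -> 2, {r^1, r^2} -> -1, {s, sr, ..., sr^2} -> 0.
Now take the inner product of this character with each irreducible chi from the table, <chi_2*chi_3, chi> = (1/6) sum_C |C| (chi_2*chi_3)(C) conj(chi(C)):
  <chi_2*chi_3, chi_1> = (1/6)[1*(2)*conj(1) + 2*(-1)*conj(1) + 3*(0)*conj(1)]
      = (1/6)[(2) + (-2) + (0)] = 0/6 = 0
  <chi_2*chi_3, chi_2> = (1/6)[1*(2)*conj(1) + 2*(-1)*conj(1) + 3*(0)*conj(-1)]
      = (1/6)[(2) + (-2) + (0)] = 0/6 = 0
  <chi_2*chi_3, chi_3> = (1/6)[1*(2)*conj(2) + 2*(-1)*conj(-1) + 3*(0)*conj(0)]
      = (1/6)[(4) + (2) + (0)] = 6/6 = 1
Hence the multiplicities are chi_3: 1. Dimension check: dim(chi_2)*dim(chi_3) = 1*2 = 2 and sum (mult * dim) = 1*2 = 2.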